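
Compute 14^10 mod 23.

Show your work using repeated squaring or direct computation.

Step 1: Compute 14^10 mod 23 step by step, reducing modulo 23 at each step.
  14^1 mod 23 = 14
  14^2 mod 23 = (14 * 14) mod 23 = 12
  14^3 mod 23 = (12 * 14) mod 23 = 7
  14^4 mod 23 = (7 * 14) mod 23 = 6
  14^5 mod 23 = (6 * 14) mod 23 = 15
  14^6 mod 23 = (15 * 14) mod 23 = 3
  14^7 mod 23 = (3 * 14) mod 23 = 19
  14^8 mod 23 = (19 * 14) mod 23 = 13
  14^9 mod 23 = (13 * 14) mod 23 = 21
  14^10 mod 23 = (21 * 14) mod 23 = 18
Step 2: Result = 18.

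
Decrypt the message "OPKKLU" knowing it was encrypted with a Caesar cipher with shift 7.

Step 1: Reverse the shift by subtracting 7 from each letter position.
  O (position 14) -> position (14-7) mod 26 = 7 -> H
  P (position 15) -> position (15-7) mod 26 = 8 -> I
  K (position 10) -> position (10-7) mod 26 = 3 -> D
  K (position 10) -> position (10-7) mod 26 = 3 -> D
  L (position 11) -> position (11-7) mod 26 = 4 -> E
  U (position 20) -> position (20-7) mod 26 = 13 -> N
Decrypted message: HIDDEN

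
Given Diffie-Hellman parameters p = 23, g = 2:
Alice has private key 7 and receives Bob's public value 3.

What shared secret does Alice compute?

Step 1: s = B^a mod p = 3^7 mod 23.
  3^1 mod 23 = 3
  3^2 mod 23 = (3 * 3) mod 23 = 9
  3^3 mod 23 = (9 * 3) mod 23 = 4
  3^4 mod 23 = (4 * 3) mod 23 = 12
  3^5 mod 23 = (12 * 3) mod 23 = 13
  3^6 mod 23 = (13 * 3) mod 23 = 16
  3^7 mod 23 = (16 * 3) mod 23 = 2
Result: shared secret = 2.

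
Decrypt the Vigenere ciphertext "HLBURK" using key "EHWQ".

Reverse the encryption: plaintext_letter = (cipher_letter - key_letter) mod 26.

Step 1: Extend key: EHWQEH
Step 2: Decrypt each letter (c - k) mod 26:
  H(7) - E(4) = (7-4) mod 26 = 3 = D
  L(11) - H(7) = (11-7) mod 26 = 4 = E
  B(1) - W(22) = (1-22) mod 26 = 5 = F
  U(20) - Q(16) = (20-16) mod 26 = 4 = E
  R(17) - E(4) = (17-4) mod 26 = 13 = N
  K(10) - H(7) = (10-7) mod 26 = 3 = D
Plaintext: DEFEND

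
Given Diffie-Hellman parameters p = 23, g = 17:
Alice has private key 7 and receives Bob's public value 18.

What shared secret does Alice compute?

Step 1: s = B^a mod p = 18^7 mod 23.
  18^1 mod 23 = 18
  18^2 mod 23 = (18 * 18) mod 23 = 2
  18^3 mod 23 = (2 * 18) mod 23 = 13
  18^4 mod 23 = (13 * 18) mod 23 = 4
  18^5 mod 23 = (4 * 18) mod 23 = 3
  18^6 mod 23 = (3 * 18) mod 23 = 8
  18^7 mod 23 = (8 * 18) mod 23 = 6
Result: shared secret = 6.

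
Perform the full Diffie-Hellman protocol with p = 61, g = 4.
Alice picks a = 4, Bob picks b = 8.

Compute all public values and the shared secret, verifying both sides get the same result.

Step 1: A = g^a mod p = 4^4 mod 61 = 12.
Step 2: B = g^b mod p = 4^8 mod 61 = 22.
Step 3: Alice computes s = B^a mod p = 22^4 mod 61 = 16.
Step 4: Bob computes s = A^b mod p = 12^8 mod 61 = 16.
Both sides agree: shared secret = 16.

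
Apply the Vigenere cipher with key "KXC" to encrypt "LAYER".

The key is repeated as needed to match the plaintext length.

Step 1: Repeat key to match plaintext length:
  Plaintext: LAYER
  Key:       KXCKX
Step 2: Encrypt each letter:
  L(11) + K(10) = (11+10) mod 26 = 21 = V
  A(0) + X(23) = (0+23) mod 26 = 23 = X
  Y(24) + C(2) = (24+2) mod 26 = 0 = A
  E(4) + K(10) = (4+10) mod 26 = 14 = O
  R(17) + X(23) = (17+23) mod 26 = 14 = O
Ciphertext: VXAOO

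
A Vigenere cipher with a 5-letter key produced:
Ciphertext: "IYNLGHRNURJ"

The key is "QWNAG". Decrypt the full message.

Step 1: Key 'QWNAG' has length 5. Extended key: QWNAGQWNAGQ
Step 2: Decrypt each position:
  I(8) - Q(16) = 18 = S
  Y(24) - W(22) = 2 = C
  N(13) - N(13) = 0 = A
  L(11) - A(0) = 11 = L
  G(6) - G(6) = 0 = A
  H(7) - Q(16) = 17 = R
  R(17) - W(22) = 21 = V
  N(13) - N(13) = 0 = A
  U(20) - A(0) = 20 = U
  R(17) - G(6) = 11 = L
  J(9) - Q(16) = 19 = T
Plaintext: SCALARVAULT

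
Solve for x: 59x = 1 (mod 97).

Step 1: We need x such that 59 * x = 1 (mod 97).
Step 2: Using the extended Euclidean algorithm or trial:
  59 * 74 = 4366 = 45 * 97 + 1.
Step 3: Since 4366 mod 97 = 1, the inverse is x = 74.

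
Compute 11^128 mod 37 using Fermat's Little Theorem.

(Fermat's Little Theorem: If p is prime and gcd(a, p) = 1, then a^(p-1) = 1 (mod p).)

Step 1: Since 37 is prime, by Fermat's Little Theorem: 11^36 = 1 (mod 37).
Step 2: Reduce exponent: 128 mod 36 = 20.
Step 3: So 11^128 = 11^20 (mod 37).
Step 4: 11^20 mod 37 = 10.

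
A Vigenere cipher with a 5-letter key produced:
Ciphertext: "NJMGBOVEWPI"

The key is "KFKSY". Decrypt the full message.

Step 1: Key 'KFKSY' has length 5. Extended key: KFKSYKFKSYK
Step 2: Decrypt each position:
  N(13) - K(10) = 3 = D
  J(9) - F(5) = 4 = E
  M(12) - K(10) = 2 = C
  G(6) - S(18) = 14 = O
  B(1) - Y(24) = 3 = D
  O(14) - K(10) = 4 = E
  V(21) - F(5) = 16 = Q
  E(4) - K(10) = 20 = U
  W(22) - S(18) = 4 = E
  P(15) - Y(24) = 17 = R
  I(8) - K(10) = 24 = Y
Plaintext: DECODEQUERY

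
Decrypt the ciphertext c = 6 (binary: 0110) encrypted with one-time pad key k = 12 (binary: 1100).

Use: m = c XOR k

Step 1: XOR ciphertext with key:
  Ciphertext: 0110
  Key:        1100
  XOR:        1010
Step 2: Plaintext = 1010 = 10 in decimal.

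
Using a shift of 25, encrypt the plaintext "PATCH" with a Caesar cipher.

Step 1: For each letter, shift forward by 25 positions (mod 26).
  P (position 15) -> position (15+25) mod 26 = 14 -> O
  A (position 0) -> position (0+25) mod 26 = 25 -> Z
  T (position 19) -> position (19+25) mod 26 = 18 -> S
  C (position 2) -> position (2+25) mod 26 = 1 -> B
  H (position 7) -> position (7+25) mod 26 = 6 -> G
Result: OZSBG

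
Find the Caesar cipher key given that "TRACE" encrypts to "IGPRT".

Step 1: Compare first letters: T (position 19) -> I (position 8).
Step 2: Shift = (8 - 19) mod 26 = 15.
The shift value is 15.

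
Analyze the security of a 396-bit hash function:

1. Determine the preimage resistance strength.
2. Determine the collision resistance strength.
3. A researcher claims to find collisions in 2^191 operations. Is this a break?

Step 1: Preimage resistance requires brute-force of 2^396 operations.
Step 2: Collision resistance (birthday bound) = 2^(396/2) = 2^198.
Step 3: The claimed attack costs 2^191 operations.
Step 4: Since 2^191 < 2^198, the claimed attack beats the generic birthday bound, so collision resistance is broken.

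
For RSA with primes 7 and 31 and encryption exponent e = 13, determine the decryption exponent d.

Step 1: n = 7 * 31 = 217.
Step 2: phi(n) = 6 * 30 = 180.
Step 3: Find d such that 13 * d = 1 (mod 180).
Step 4: d = 13^(-1) mod 180 = 97.
Verification: 13 * 97 = 1261 = 7 * 180 + 1.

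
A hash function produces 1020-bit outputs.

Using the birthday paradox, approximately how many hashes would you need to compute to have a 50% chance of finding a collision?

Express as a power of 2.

Step 1: The birthday paradox gives collision probability ~50% after sqrt(2^n) = 2^(n/2) hashes.
Step 2: For 1020-bit output: 2^(1020/2) = 2^510.
Step 3: Approximately 2^510 hash computations needed.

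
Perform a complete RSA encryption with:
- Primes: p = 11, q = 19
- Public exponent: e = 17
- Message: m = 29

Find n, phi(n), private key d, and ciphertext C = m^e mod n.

Step 1: n = 11 * 19 = 209.
Step 2: phi(n) = (11-1)(19-1) = 10 * 18 = 180.
Step 3: Find d = 17^(-1) mod 180 = 53.
  Verify: 17 * 53 = 901 = 1 (mod 180).
Step 4: C = 29^17 mod 209 = 116.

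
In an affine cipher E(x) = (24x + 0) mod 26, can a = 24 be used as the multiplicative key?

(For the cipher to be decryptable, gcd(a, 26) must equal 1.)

Step 1: Compute gcd(24, 26).
Step 2: gcd(24, 26) = 2.
Since gcd = 2 != 1, 24 shares a common factor with 26, so it cannot be used.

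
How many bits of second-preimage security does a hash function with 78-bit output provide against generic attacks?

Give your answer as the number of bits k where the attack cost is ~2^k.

Step 1: The hash has a 78-bit output.
Step 2: Second-preimage resistance means: given a specific input x, it should be infeasible to find a different y with h(y) = h(x).
With a 78-bit output, a generic search for a second preimage costs about 2^78 evaluations (each trial matches the fixed target with probability 2^-78).
Step 3: Security level = 78 bits.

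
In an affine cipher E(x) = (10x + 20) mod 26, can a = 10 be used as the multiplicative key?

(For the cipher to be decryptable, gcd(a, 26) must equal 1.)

Step 1: Compute gcd(10, 26).
Step 2: gcd(10, 26) = 2.
Since gcd = 2 != 1, 10 shares a common factor with 26, so it cannot be used.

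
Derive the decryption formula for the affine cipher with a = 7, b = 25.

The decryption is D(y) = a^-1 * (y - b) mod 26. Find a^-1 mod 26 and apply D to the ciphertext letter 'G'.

Step 1: Find a^-1, the modular inverse of 7 mod 26.
Step 2: We need 7 * a^-1 = 1 (mod 26).
Step 3: 7 * 15 = 105 = 4 * 26 + 1, so a^-1 = 15.
Step 4: D(y) = 15(y - 25) mod 26.
Step 5: Apply to 'G' (y = 6): D(6) = 15 * (6 - 25) mod 26 = 15 * -19 mod 26 = 1 -> 'B'.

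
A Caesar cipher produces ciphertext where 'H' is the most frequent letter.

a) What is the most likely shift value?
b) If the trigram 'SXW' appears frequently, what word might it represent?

Step 1: In English, 'E' is the most frequent letter (12.7%).
Step 2: The most frequent ciphertext letter is 'H' (position 7).
Step 3: Shift = (7 - 4) mod 26 = 3.
Step 4: Decrypt 'SXW' by shifting back 3:
  S -> P
  X -> U
  W -> T
Step 5: 'SXW' decrypts to 'PUT'.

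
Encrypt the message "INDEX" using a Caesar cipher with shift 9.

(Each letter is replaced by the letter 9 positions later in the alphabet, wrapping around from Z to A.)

Step 1: For each letter, shift forward by 9 positions (mod 26).
  I (position 8) -> position (8+9) mod 26 = 17 -> R
  N (position 13) -> position (13+9) mod 26 = 22 -> W
  D (position 3) -> position (3+9) mod 26 = 12 -> M
  E (position 4) -> position (4+9) mod 26 = 13 -> N
  X (position 23) -> position (23+9) mod 26 = 6 -> G
Result: RWMNG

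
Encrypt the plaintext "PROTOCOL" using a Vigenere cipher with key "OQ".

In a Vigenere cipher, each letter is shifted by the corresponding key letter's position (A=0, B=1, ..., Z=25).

Step 1: Repeat key to match plaintext length:
  Plaintext: PROTOCOL
  Key:       OQOQOQOQ
Step 2: Encrypt each letter:
  P(15) + O(14) = (15+14) mod 26 = 3 = D
  R(17) + Q(16) = (17+16) mod 26 = 7 = H
  O(14) + O(14) = (14+14) mod 26 = 2 = C
  T(19) + Q(16) = (19+16) mod 26 = 9 = J
  O(14) + O(14) = (14+14) mod 26 = 2 = C
  C(2) + Q(16) = (2+16) mod 26 = 18 = S
  O(14) + O(14) = (14+14) mod 26 = 2 = C
  L(11) + Q(16) = (11+16) mod 26 = 1 = B
Ciphertext: DHCJCSCB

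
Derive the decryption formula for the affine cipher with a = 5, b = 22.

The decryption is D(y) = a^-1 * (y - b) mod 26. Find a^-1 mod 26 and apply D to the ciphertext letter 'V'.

Step 1: Find a^-1, the modular inverse of 5 mod 26.
Step 2: We need 5 * a^-1 = 1 (mod 26).
Step 3: 5 * 21 = 105 = 4 * 26 + 1, so a^-1 = 21.
Step 4: D(y) = 21(y - 22) mod 26.
Step 5: Apply to 'V' (y = 21): D(21) = 21 * (21 - 22) mod 26 = 21 * -1 mod 26 = 5 -> 'F'.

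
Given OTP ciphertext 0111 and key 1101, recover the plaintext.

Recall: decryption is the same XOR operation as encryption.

Step 1: XOR ciphertext with key:
  Ciphertext: 0111
  Key:        1101
  XOR:        1010
Step 2: Plaintext = 1010 = 10 in decimal.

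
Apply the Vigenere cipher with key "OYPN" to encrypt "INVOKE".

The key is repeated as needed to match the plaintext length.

Step 1: Repeat key to match plaintext length:
  Plaintext: INVOKE
  Key:       OYPNOY
Step 2: Encrypt each letter:
  I(8) + O(14) = (8+14) mod 26 = 22 = W
  N(13) + Y(24) = (13+24) mod 26 = 11 = L
  V(21) + P(15) = (21+15) mod 26 = 10 = K
  O(14) + N(13) = (14+13) mod 26 = 1 = B
  K(10) + O(14) = (10+14) mod 26 = 24 = Y
  E(4) + Y(24) = (4+24) mod 26 = 2 = C
Ciphertext: WLKBYC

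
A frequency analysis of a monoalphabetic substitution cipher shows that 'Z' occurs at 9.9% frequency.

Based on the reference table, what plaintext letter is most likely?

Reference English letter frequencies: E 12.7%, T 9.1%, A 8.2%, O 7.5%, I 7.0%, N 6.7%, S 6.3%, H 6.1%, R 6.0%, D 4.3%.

Step 1: The observed frequency is 9.9%.
Step 2: Compare with English frequencies:
  E: 12.7% (difference: 2.8%)
  T: 9.1% (difference: 0.8%) <-- closest
  A: 8.2% (difference: 1.7%)
  O: 7.5% (difference: 2.4%)
  I: 7.0% (difference: 2.9%)
  N: 6.7% (difference: 3.2%)
  S: 6.3% (difference: 3.6%)
  H: 6.1% (difference: 3.8%)
  R: 6.0% (difference: 3.9%)
  D: 4.3% (difference: 5.6%)
Step 3: 'Z' most likely represents 'T' (frequency 9.1%).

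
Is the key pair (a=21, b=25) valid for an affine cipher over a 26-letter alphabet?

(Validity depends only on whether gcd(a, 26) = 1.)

Step 1: Compute gcd(21, 26).
Step 2: gcd(21, 26) = 1.
Since gcd = 1, 21 is coprime with 26, so it is a valid key.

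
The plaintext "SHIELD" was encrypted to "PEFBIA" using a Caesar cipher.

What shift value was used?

Step 1: Compare first letters: S (position 18) -> P (position 15).
Step 2: Shift = (15 - 18) mod 26 = 23.
The shift value is 23.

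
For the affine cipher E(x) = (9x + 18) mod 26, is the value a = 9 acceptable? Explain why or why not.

Step 1: Compute gcd(9, 26).
Step 2: gcd(9, 26) = 1.
Since gcd = 1, 9 is coprime with 26, so it is a valid key.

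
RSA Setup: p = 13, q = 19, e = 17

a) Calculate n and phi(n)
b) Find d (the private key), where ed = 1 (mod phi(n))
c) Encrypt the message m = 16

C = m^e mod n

Step 1: n = 13 * 19 = 247.
Step 2: phi(n) = (13-1)(19-1) = 12 * 18 = 216.
Step 3: Find d = 17^(-1) mod 216 = 89.
  Verify: 17 * 89 = 1513 = 1 (mod 216).
Step 4: C = 16^17 mod 247 = 139.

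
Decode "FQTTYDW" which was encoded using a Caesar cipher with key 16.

Step 1: Reverse the shift by subtracting 16 from each letter position.
  F (position 5) -> position (5-16) mod 26 = 15 -> P
  Q (position 16) -> position (16-16) mod 26 = 0 -> A
  T (position 19) -> position (19-16) mod 26 = 3 -> D
  T (position 19) -> position (19-16) mod 26 = 3 -> D
  Y (position 24) -> position (24-16) mod 26 = 8 -> I
  D (position 3) -> position (3-16) mod 26 = 13 -> N
  W (position 22) -> position (22-16) mod 26 = 6 -> G
Decrypted message: PADDING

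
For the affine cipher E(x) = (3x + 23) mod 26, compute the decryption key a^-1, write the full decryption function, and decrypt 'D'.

Step 1: Find a^-1, the modular inverse of 3 mod 26.
Step 2: We need 3 * a^-1 = 1 (mod 26).
Step 3: 3 * 9 = 27 = 1 * 26 + 1, so a^-1 = 9.
Step 4: D(y) = 9(y - 23) mod 26.
Step 5: Apply to 'D' (y = 3): D(3) = 9 * (3 - 23) mod 26 = 9 * -20 mod 26 = 2 -> 'C'.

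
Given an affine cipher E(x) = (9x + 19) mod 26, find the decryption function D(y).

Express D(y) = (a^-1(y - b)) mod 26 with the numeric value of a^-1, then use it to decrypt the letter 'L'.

Step 1: Find a^-1, the modular inverse of 9 mod 26.
Step 2: We need 9 * a^-1 = 1 (mod 26).
Step 3: 9 * 3 = 27 = 1 * 26 + 1, so a^-1 = 3.
Step 4: D(y) = 3(y - 19) mod 26.
Step 5: Apply to 'L' (y = 11): D(11) = 3 * (11 - 19) mod 26 = 3 * -8 mod 26 = 2 -> 'C'.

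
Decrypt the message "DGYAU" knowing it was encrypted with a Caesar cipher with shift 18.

Step 1: Reverse the shift by subtracting 18 from each letter position.
  D (position 3) -> position (3-18) mod 26 = 11 -> L
  G (position 6) -> position (6-18) mod 26 = 14 -> O
  Y (position 24) -> position (24-18) mod 26 = 6 -> G
  A (position 0) -> position (0-18) mod 26 = 8 -> I
  U (position 20) -> position (20-18) mod 26 = 2 -> C
Decrypted message: LOGIC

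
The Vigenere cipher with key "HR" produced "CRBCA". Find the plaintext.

Step 1: Extend key: HRHRH
Step 2: Decrypt each letter (c - k) mod 26:
  C(2) - H(7) = (2-7) mod 26 = 21 = V
  R(17) - R(17) = (17-17) mod 26 = 0 = A
  B(1) - H(7) = (1-7) mod 26 = 20 = U
  C(2) - R(17) = (2-17) mod 26 = 11 = L
  A(0) - H(7) = (0-7) mod 26 = 19 = T
Plaintext: VAULT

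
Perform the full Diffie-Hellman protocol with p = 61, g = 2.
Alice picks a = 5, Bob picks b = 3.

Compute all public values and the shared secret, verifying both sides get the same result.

Step 1: A = g^a mod p = 2^5 mod 61 = 32.
Step 2: B = g^b mod p = 2^3 mod 61 = 8.
Step 3: Alice computes s = B^a mod p = 8^5 mod 61 = 11.
Step 4: Bob computes s = A^b mod p = 32^3 mod 61 = 11.
Both sides agree: shared secret = 11.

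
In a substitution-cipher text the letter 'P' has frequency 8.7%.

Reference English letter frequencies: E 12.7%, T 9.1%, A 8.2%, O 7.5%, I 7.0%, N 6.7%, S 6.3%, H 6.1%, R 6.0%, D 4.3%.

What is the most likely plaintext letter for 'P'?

Step 1: The observed frequency is 8.7%.
Step 2: Compare with English frequencies:
  E: 12.7% (difference: 4.0%)
  T: 9.1% (difference: 0.4%) <-- closest
  A: 8.2% (difference: 0.5%)
  O: 7.5% (difference: 1.2%)
  I: 7.0% (difference: 1.7%)
  N: 6.7% (difference: 2.0%)
  S: 6.3% (difference: 2.4%)
  H: 6.1% (difference: 2.6%)
  R: 6.0% (difference: 2.7%)
  D: 4.3% (difference: 4.4%)
Step 3: 'P' most likely represents 'T' (frequency 9.1%).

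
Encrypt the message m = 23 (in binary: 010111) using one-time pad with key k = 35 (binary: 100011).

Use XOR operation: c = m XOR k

Step 1: Write out the XOR operation bit by bit:
  Message: 010111
  Key:     100011
  XOR:     110100
Step 2: Convert to decimal: 110100 = 52.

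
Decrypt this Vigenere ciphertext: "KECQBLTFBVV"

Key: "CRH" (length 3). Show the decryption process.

Step 1: Key 'CRH' has length 3. Extended key: CRHCRHCRHCR
Step 2: Decrypt each position:
  K(10) - C(2) = 8 = I
  E(4) - R(17) = 13 = N
  C(2) - H(7) = 21 = V
  Q(16) - C(2) = 14 = O
  B(1) - R(17) = 10 = K
  L(11) - H(7) = 4 = E
  T(19) - C(2) = 17 = R
  F(5) - R(17) = 14 = O
  B(1) - H(7) = 20 = U
  V(21) - C(2) = 19 = T
  V(21) - R(17) = 4 = E
Plaintext: INVOKEROUTE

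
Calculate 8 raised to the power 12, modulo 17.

Step 1: Compute 8^12 mod 17 step by step, reducing modulo 17 at each step.
  8^1 mod 17 = 8
  8^2 mod 17 = (8 * 8) mod 17 = 13
  8^3 mod 17 = (13 * 8) mod 17 = 2
  8^4 mod 17 = (2 * 8) mod 17 = 16
  8^5 mod 17 = (16 * 8) mod 17 = 9
  8^6 mod 17 = (9 * 8) mod 17 = 4
  8^7 mod 17 = (4 * 8) mod 17 = 15
  8^8 mod 17 = (15 * 8) mod 17 = 1
  8^9 mod 17 = (1 * 8) mod 17 = 8
  8^10 mod 17 = (8 * 8) mod 17 = 13
  8^11 mod 17 = (13 * 8) mod 17 = 2
  8^12 mod 17 = (2 * 8) mod 17 = 16
Step 2: Result = 16.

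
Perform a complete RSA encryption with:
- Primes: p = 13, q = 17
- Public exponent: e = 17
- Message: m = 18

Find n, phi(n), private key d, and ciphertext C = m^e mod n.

Step 1: n = 13 * 17 = 221.
Step 2: phi(n) = (13-1)(17-1) = 12 * 16 = 192.
Step 3: Find d = 17^(-1) mod 192 = 113.
  Verify: 17 * 113 = 1921 = 1 (mod 192).
Step 4: C = 18^17 mod 221 = 18.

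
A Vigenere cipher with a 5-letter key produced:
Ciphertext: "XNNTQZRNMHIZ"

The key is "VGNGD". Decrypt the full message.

Step 1: Key 'VGNGD' has length 5. Extended key: VGNGDVGNGDVG
Step 2: Decrypt each position:
  X(23) - V(21) = 2 = C
  N(13) - G(6) = 7 = H
  N(13) - N(13) = 0 = A
  T(19) - G(6) = 13 = N
  Q(16) - D(3) = 13 = N
  Z(25) - V(21) = 4 = E
  R(17) - G(6) = 11 = L
  N(13) - N(13) = 0 = A
  M(12) - G(6) = 6 = G
  H(7) - D(3) = 4 = E
  I(8) - V(21) = 13 = N
  Z(25) - G(6) = 19 = T
Plaintext: CHANNELAGENT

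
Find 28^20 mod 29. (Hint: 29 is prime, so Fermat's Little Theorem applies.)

Step 1: Since 29 is prime, by Fermat's Little Theorem: 28^28 = 1 (mod 29).
Step 2: Reduce exponent: 20 mod 28 = 20.
Step 3: So 28^20 = 28^20 (mod 29).
Step 4: 28^20 mod 29 = 1.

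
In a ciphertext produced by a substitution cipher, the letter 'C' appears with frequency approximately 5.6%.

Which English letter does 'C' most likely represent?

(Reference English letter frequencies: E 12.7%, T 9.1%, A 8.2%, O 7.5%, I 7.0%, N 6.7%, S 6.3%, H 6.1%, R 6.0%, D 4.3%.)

Step 1: The observed frequency is 5.6%.
Step 2: Compare with English frequencies:
  E: 12.7% (difference: 7.1%)
  T: 9.1% (difference: 3.5%)
  A: 8.2% (difference: 2.6%)
  O: 7.5% (difference: 1.9%)
  I: 7.0% (difference: 1.4%)
  N: 6.7% (difference: 1.1%)
  S: 6.3% (difference: 0.7%)
  H: 6.1% (difference: 0.5%)
  R: 6.0% (difference: 0.4%) <-- closest
  D: 4.3% (difference: 1.3%)
Step 3: 'C' most likely represents 'R' (frequency 6.0%).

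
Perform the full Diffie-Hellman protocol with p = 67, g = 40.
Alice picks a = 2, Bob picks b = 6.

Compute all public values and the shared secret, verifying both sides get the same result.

Step 1: A = g^a mod p = 40^2 mod 67 = 59.
Step 2: B = g^b mod p = 40^6 mod 67 = 24.
Step 3: Alice computes s = B^a mod p = 24^2 mod 67 = 40.
Step 4: Bob computes s = A^b mod p = 59^6 mod 67 = 40.
Both sides agree: shared secret = 40.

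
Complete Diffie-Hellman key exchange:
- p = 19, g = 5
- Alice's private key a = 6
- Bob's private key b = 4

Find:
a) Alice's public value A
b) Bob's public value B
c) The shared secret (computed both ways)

Step 1: A = g^a mod p = 5^6 mod 19 = 7.
Step 2: B = g^b mod p = 5^4 mod 19 = 17.
Step 3: Alice computes s = B^a mod p = 17^6 mod 19 = 7.
Step 4: Bob computes s = A^b mod p = 7^4 mod 19 = 7.
Both sides agree: shared secret = 7.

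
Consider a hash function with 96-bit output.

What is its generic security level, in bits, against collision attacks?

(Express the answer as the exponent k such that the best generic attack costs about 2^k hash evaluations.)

Step 1: The hash has a 96-bit output.
Step 2: Collision resistance means it should be infeasible to find any x != y with h(x) = h(y).
By the birthday bound, a generic collision search succeeds after about sqrt(2^96) = 2^(96/2) = 2^48 evaluations.
Step 3: Security level = 48 bits.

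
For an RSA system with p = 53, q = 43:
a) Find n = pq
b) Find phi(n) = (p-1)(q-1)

Step 1: n = p * q = 53 * 43 = 2279.
Step 2: phi(n) = (p-1)(q-1) = 52 * 42 = 2184.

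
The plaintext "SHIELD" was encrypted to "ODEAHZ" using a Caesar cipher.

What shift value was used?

Step 1: Compare first letters: S (position 18) -> O (position 14).
Step 2: Shift = (14 - 18) mod 26 = 22.
The shift value is 22.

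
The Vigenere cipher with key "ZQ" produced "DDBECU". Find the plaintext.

Step 1: Extend key: ZQZQZQ
Step 2: Decrypt each letter (c - k) mod 26:
  D(3) - Z(25) = (3-25) mod 26 = 4 = E
  D(3) - Q(16) = (3-16) mod 26 = 13 = N
  B(1) - Z(25) = (1-25) mod 26 = 2 = C
  E(4) - Q(16) = (4-16) mod 26 = 14 = O
  C(2) - Z(25) = (2-25) mod 26 = 3 = D
  U(20) - Q(16) = (20-16) mod 26 = 4 = E
Plaintext: ENCODE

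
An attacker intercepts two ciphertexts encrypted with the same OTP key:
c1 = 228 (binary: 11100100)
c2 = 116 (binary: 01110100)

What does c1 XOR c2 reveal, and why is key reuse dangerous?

Step 1: c1 XOR c2 = (m1 XOR k) XOR (m2 XOR k).
Step 2: By XOR associativity/commutativity: = m1 XOR m2 XOR k XOR k = m1 XOR m2.
Step 3: 11100100 XOR 01110100 = 10010000 = 144.
Step 4: The key cancels out! An attacker learns m1 XOR m2 = 144, revealing the relationship between plaintexts.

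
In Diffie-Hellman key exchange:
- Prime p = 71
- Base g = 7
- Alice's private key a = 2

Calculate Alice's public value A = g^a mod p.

Step 1: A = g^a mod p = 7^2 mod 71.
  7^1 mod 71 = 7
  7^2 mod 71 = (7 * 7) mod 71 = 49
Result: A = 49.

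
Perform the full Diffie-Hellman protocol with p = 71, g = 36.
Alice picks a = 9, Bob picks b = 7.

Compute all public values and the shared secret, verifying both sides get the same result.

Step 1: A = g^a mod p = 36^9 mod 71 = 19.
Step 2: B = g^b mod p = 36^7 mod 71 = 5.
Step 3: Alice computes s = B^a mod p = 5^9 mod 71 = 57.
Step 4: Bob computes s = A^b mod p = 19^7 mod 71 = 57.
Both sides agree: shared secret = 57.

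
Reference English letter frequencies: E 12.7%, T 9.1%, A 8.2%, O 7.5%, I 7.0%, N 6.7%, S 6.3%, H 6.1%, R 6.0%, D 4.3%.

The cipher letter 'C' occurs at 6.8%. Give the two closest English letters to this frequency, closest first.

Step 1: Observed frequency of 'C' is 6.8%.
Step 2: Compute distances to each reference frequency and sort:
  N (6.7%): difference = 0.1% <-- BEST
  I (7.0%): difference = 0.2% <-- RUNNER-UP
  S (6.3%): difference = 0.5%
  O (7.5%): difference = 0.7%
  H (6.1%): difference = 0.7%
Step 3: Most likely is 'N' (6.7%, diff 0.1%); second most likely is 'I' (7.0%, diff 0.2%).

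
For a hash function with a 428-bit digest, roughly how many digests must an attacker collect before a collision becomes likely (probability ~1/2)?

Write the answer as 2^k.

Step 1: The birthday paradox gives collision probability ~50% after sqrt(2^n) = 2^(n/2) hashes.
Step 2: For 428-bit output: 2^(428/2) = 2^214.
Step 3: Approximately 2^214 hash computations needed.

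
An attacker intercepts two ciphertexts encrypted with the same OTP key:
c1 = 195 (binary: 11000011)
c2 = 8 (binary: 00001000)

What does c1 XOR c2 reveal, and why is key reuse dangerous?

Step 1: c1 XOR c2 = (m1 XOR k) XOR (m2 XOR k).
Step 2: By XOR associativity/commutativity: = m1 XOR m2 XOR k XOR k = m1 XOR m2.
Step 3: 11000011 XOR 00001000 = 11001011 = 203.
Step 4: The key cancels out! An attacker learns m1 XOR m2 = 203, revealing the relationship between plaintexts.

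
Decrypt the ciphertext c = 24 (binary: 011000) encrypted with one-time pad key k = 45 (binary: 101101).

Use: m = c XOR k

Step 1: XOR ciphertext with key:
  Ciphertext: 011000
  Key:        101101
  XOR:        110101
Step 2: Plaintext = 110101 = 53 in decimal.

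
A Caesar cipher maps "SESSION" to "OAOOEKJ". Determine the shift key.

Step 1: Compare first letters: S (position 18) -> O (position 14).
Step 2: Shift = (14 - 18) mod 26 = 22.
The shift value is 22.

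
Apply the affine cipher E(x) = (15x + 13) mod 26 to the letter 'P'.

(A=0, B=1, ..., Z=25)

Step 1: Convert 'P' to number: x = 15.
Step 2: E(15) = (15 * 15 + 13) mod 26 = 238 mod 26 = 4.
Step 3: Convert 4 back to letter: E.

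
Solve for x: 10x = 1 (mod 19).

Step 1: We need x such that 10 * x = 1 (mod 19).
Step 2: Using the extended Euclidean algorithm or trial:
  10 * 2 = 20 = 1 * 19 + 1.
Step 3: Since 20 mod 19 = 1, the inverse is x = 2.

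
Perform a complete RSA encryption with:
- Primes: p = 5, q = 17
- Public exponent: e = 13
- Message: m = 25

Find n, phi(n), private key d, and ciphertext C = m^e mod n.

Step 1: n = 5 * 17 = 85.
Step 2: phi(n) = (5-1)(17-1) = 4 * 16 = 64.
Step 3: Find d = 13^(-1) mod 64 = 5.
  Verify: 13 * 5 = 65 = 1 (mod 64).
Step 4: C = 25^13 mod 85 = 60.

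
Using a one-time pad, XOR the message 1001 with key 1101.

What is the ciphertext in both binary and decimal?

Step 1: Write out the XOR operation bit by bit:
  Message: 1001
  Key:     1101
  XOR:     0100
Step 2: Convert to decimal: 0100 = 4.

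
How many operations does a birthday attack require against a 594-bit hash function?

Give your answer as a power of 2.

Step 1: The birthday paradox gives collision probability ~50% after sqrt(2^n) = 2^(n/2) hashes.
Step 2: For 594-bit output: 2^(594/2) = 2^297.
Step 3: Approximately 2^297 hash computations needed.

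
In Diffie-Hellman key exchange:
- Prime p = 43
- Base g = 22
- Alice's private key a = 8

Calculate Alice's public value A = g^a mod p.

Step 1: A = g^a mod p = 22^8 mod 43.
  22^1 mod 43 = 22
  22^2 mod 43 = (22 * 22) mod 43 = 11
  22^3 mod 43 = (11 * 22) mod 43 = 27
  22^4 mod 43 = (27 * 22) mod 43 = 35
  22^5 mod 43 = (35 * 22) mod 43 = 39
  22^6 mod 43 = (39 * 22) mod 43 = 41
  22^7 mod 43 = (41 * 22) mod 43 = 42
  22^8 mod 43 = (42 * 22) mod 43 = 21
Result: A = 21.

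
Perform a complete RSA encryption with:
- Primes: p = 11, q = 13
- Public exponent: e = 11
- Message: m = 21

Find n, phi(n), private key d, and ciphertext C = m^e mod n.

Step 1: n = 11 * 13 = 143.
Step 2: phi(n) = (11-1)(13-1) = 10 * 12 = 120.
Step 3: Find d = 11^(-1) mod 120 = 11.
  Verify: 11 * 11 = 121 = 1 (mod 120).
Step 4: C = 21^11 mod 143 = 109.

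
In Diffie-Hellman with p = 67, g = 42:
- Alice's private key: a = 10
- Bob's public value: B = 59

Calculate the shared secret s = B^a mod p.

Step 1: s = B^a mod p = 59^10 mod 67.
  59^1 mod 67 = 59
  59^2 mod 67 = (59 * 59) mod 67 = 64
  59^3 mod 67 = (64 * 59) mod 67 = 24
  59^4 mod 67 = (24 * 59) mod 67 = 9
  59^5 mod 67 = (9 * 59) mod 67 = 62
  59^6 mod 67 = (62 * 59) mod 67 = 40
  59^7 mod 67 = (40 * 59) mod 67 = 15
  59^8 mod 67 = (15 * 59) mod 67 = 14
  59^9 mod 67 = (14 * 59) mod 67 = 22
  59^10 mod 67 = (22 * 59) mod 67 = 25
Result: shared secret = 25.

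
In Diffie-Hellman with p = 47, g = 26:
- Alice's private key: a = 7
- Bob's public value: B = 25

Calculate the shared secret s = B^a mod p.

Step 1: s = B^a mod p = 25^7 mod 47.
  25^1 mod 47 = 25
  25^2 mod 47 = (25 * 25) mod 47 = 14
  25^3 mod 47 = (14 * 25) mod 47 = 21
  25^4 mod 47 = (21 * 25) mod 47 = 8
  25^5 mod 47 = (8 * 25) mod 47 = 12
  25^6 mod 47 = (12 * 25) mod 47 = 18
  25^7 mod 47 = (18 * 25) mod 47 = 27
Result: shared secret = 27.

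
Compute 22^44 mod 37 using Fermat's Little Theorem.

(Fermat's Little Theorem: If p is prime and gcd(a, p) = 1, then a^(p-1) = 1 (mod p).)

Step 1: Since 37 is prime, by Fermat's Little Theorem: 22^36 = 1 (mod 37).
Step 2: Reduce exponent: 44 mod 36 = 8.
Step 3: So 22^44 = 22^8 (mod 37).
Step 4: 22^8 mod 37 = 7.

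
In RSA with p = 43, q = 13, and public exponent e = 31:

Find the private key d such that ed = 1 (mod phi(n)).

Step 1: n = 43 * 13 = 559.
Step 2: phi(n) = 42 * 12 = 504.
Step 3: Find d such that 31 * d = 1 (mod 504).
Step 4: d = 31^(-1) mod 504 = 439.
Verification: 31 * 439 = 13609 = 27 * 504 + 1.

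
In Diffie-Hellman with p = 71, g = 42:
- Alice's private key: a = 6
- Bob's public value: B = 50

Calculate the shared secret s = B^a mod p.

Step 1: s = B^a mod p = 50^6 mod 71.
  50^1 mod 71 = 50
  50^2 mod 71 = (50 * 50) mod 71 = 15
  50^3 mod 71 = (15 * 50) mod 71 = 40
  50^4 mod 71 = (40 * 50) mod 71 = 12
  50^5 mod 71 = (12 * 50) mod 71 = 32
  50^6 mod 71 = (32 * 50) mod 71 = 38
Result: shared secret = 38.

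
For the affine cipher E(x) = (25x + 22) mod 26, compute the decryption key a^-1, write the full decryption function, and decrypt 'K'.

Step 1: Find a^-1, the modular inverse of 25 mod 26.
Step 2: We need 25 * a^-1 = 1 (mod 26).
Step 3: 25 * 25 = 625 = 24 * 26 + 1, so a^-1 = 25.
Step 4: D(y) = 25(y - 22) mod 26.
Step 5: Apply to 'K' (y = 10): D(10) = 25 * (10 - 22) mod 26 = 25 * -12 mod 26 = 12 -> 'M'.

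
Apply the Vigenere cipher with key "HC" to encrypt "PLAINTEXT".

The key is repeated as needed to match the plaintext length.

Step 1: Repeat key to match plaintext length:
  Plaintext: PLAINTEXT
  Key:       HCHCHCHCH
Step 2: Encrypt each letter:
  P(15) + H(7) = (15+7) mod 26 = 22 = W
  L(11) + C(2) = (11+2) mod 26 = 13 = N
  A(0) + H(7) = (0+7) mod 26 = 7 = H
  I(8) + C(2) = (8+2) mod 26 = 10 = K
  N(13) + H(7) = (13+7) mod 26 = 20 = U
  T(19) + C(2) = (19+2) mod 26 = 21 = V
  E(4) + H(7) = (4+7) mod 26 = 11 = L
  X(23) + C(2) = (23+2) mod 26 = 25 = Z
  T(19) + H(7) = (19+7) mod 26 = 0 = A
Ciphertext: WNHKUVLZA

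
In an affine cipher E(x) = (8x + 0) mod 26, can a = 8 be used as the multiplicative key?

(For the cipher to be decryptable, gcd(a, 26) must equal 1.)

Step 1: Compute gcd(8, 26).
Step 2: gcd(8, 26) = 2.
Since gcd = 2 != 1, 8 shares a common factor with 26, so it cannot be used.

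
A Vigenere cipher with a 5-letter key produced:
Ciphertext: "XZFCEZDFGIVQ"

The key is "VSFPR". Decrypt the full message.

Step 1: Key 'VSFPR' has length 5. Extended key: VSFPRVSFPRVS
Step 2: Decrypt each position:
  X(23) - V(21) = 2 = C
  Z(25) - S(18) = 7 = H
  F(5) - F(5) = 0 = A
  C(2) - P(15) = 13 = N
  E(4) - R(17) = 13 = N
  Z(25) - V(21) = 4 = E
  D(3) - S(18) = 11 = L
  F(5) - F(5) = 0 = A
  G(6) - P(15) = 17 = R
  I(8) - R(17) = 17 = R
  V(21) - V(21) = 0 = A
  Q(16) - S(18) = 24 = Y
Plaintext: CHANNELARRAY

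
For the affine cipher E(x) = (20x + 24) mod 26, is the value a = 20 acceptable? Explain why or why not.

Step 1: Compute gcd(20, 26).
Step 2: gcd(20, 26) = 2.
Since gcd = 2 != 1, 20 shares a common factor with 26, so it cannot be used.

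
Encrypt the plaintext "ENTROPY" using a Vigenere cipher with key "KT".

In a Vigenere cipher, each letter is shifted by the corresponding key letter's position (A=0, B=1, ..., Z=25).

Step 1: Repeat key to match plaintext length:
  Plaintext: ENTROPY
  Key:       KTKTKTK
Step 2: Encrypt each letter:
  E(4) + K(10) = (4+10) mod 26 = 14 = O
  N(13) + T(19) = (13+19) mod 26 = 6 = G
  T(19) + K(10) = (19+10) mod 26 = 3 = D
  R(17) + T(19) = (17+19) mod 26 = 10 = K
  O(14) + K(10) = (14+10) mod 26 = 24 = Y
  P(15) + T(19) = (15+19) mod 26 = 8 = I
  Y(24) + K(10) = (24+10) mod 26 = 8 = I
Ciphertext: OGDKYII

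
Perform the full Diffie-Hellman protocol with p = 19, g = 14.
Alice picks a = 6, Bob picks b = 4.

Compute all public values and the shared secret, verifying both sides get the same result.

Step 1: A = g^a mod p = 14^6 mod 19 = 7.
Step 2: B = g^b mod p = 14^4 mod 19 = 17.
Step 3: Alice computes s = B^a mod p = 17^6 mod 19 = 7.
Step 4: Bob computes s = A^b mod p = 7^4 mod 19 = 7.
Both sides agree: shared secret = 7.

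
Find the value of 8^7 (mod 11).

Step 1: Compute 8^7 mod 11 step by step, reducing modulo 11 at each step.
  8^1 mod 11 = 8
  8^2 mod 11 = (8 * 8) mod 11 = 9
  8^3 mod 11 = (9 * 8) mod 11 = 6
  8^4 mod 11 = (6 * 8) mod 11 = 4
  8^5 mod 11 = (4 * 8) mod 11 = 10
  8^6 mod 11 = (10 * 8) mod 11 = 3
  8^7 mod 11 = (3 * 8) mod 11 = 2
Step 2: Result = 2.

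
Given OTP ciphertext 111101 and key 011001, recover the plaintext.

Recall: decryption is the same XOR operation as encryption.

Step 1: XOR ciphertext with key:
  Ciphertext: 111101
  Key:        011001
  XOR:        100100
Step 2: Plaintext = 100100 = 36 in decimal.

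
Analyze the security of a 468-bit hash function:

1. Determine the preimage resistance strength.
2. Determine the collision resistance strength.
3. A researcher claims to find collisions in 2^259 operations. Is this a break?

Step 1: Preimage resistance requires brute-force of 2^468 operations.
Step 2: Collision resistance (birthday bound) = 2^(468/2) = 2^234.
Step 3: The claimed attack costs 2^259 operations.
Step 4: Since 2^259 >= 2^234, the claimed attack is no faster than the generic birthday attack, so this does not break collision resistance.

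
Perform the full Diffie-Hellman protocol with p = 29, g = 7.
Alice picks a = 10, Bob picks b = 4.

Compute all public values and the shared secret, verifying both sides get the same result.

Step 1: A = g^a mod p = 7^10 mod 29 = 24.
Step 2: B = g^b mod p = 7^4 mod 29 = 23.
Step 3: Alice computes s = B^a mod p = 23^10 mod 29 = 16.
Step 4: Bob computes s = A^b mod p = 24^4 mod 29 = 16.
Both sides agree: shared secret = 16.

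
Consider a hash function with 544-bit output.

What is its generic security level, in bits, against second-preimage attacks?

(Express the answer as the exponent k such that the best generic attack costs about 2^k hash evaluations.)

Step 1: The hash has a 544-bit output.
Step 2: Second-preimage resistance means: given a specific input x, it should be infeasible to find a different y with h(y) = h(x).
With a 544-bit output, a generic search for a second preimage costs about 2^544 evaluations (each trial matches the fixed target with probability 2^-544).
Step 3: Security level = 544 bits.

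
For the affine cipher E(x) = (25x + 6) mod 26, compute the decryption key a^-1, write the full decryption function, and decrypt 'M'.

Step 1: Find a^-1, the modular inverse of 25 mod 26.
Step 2: We need 25 * a^-1 = 1 (mod 26).
Step 3: 25 * 25 = 625 = 24 * 26 + 1, so a^-1 = 25.
Step 4: D(y) = 25(y - 6) mod 26.
Step 5: Apply to 'M' (y = 12): D(12) = 25 * (12 - 6) mod 26 = 25 * 6 mod 26 = 20 -> 'U'.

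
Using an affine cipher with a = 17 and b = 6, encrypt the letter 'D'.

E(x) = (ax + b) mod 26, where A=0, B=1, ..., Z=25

Step 1: Convert 'D' to number: x = 3.
Step 2: E(3) = (17 * 3 + 6) mod 26 = 57 mod 26 = 5.
Step 3: Convert 5 back to letter: F.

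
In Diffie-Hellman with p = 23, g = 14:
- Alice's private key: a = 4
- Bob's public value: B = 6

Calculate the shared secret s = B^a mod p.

Step 1: s = B^a mod p = 6^4 mod 23.
  6^1 mod 23 = 6
  6^2 mod 23 = (6 * 6) mod 23 = 13
  6^3 mod 23 = (13 * 6) mod 23 = 9
  6^4 mod 23 = (9 * 6) mod 23 = 8
Result: shared secret = 8.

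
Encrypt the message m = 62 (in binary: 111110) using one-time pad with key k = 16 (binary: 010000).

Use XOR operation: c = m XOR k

Step 1: Write out the XOR operation bit by bit:
  Message: 111110
  Key:     010000
  XOR:     101110
Step 2: Convert to decimal: 101110 = 46.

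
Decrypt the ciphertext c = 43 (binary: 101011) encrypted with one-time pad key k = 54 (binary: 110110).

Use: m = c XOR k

Step 1: XOR ciphertext with key:
  Ciphertext: 101011
  Key:        110110
  XOR:        011101
Step 2: Plaintext = 011101 = 29 in decimal.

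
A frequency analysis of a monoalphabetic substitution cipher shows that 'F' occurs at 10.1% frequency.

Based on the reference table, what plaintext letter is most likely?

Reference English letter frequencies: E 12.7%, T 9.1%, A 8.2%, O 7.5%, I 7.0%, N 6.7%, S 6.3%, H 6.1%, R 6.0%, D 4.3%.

Step 1: The observed frequency is 10.1%.
Step 2: Compare with English frequencies:
  E: 12.7% (difference: 2.6%)
  T: 9.1% (difference: 1.0%) <-- closest
  A: 8.2% (difference: 1.9%)
  O: 7.5% (difference: 2.6%)
  I: 7.0% (difference: 3.1%)
  N: 6.7% (difference: 3.4%)
  S: 6.3% (difference: 3.8%)
  H: 6.1% (difference: 4.0%)
  R: 6.0% (difference: 4.1%)
  D: 4.3% (difference: 5.8%)
Step 3: 'F' most likely represents 'T' (frequency 9.1%).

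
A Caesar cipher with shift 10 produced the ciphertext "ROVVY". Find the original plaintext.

Step 1: Reverse the shift by subtracting 10 from each letter position.
  R (position 17) -> position (17-10) mod 26 = 7 -> H
  O (position 14) -> position (14-10) mod 26 = 4 -> E
  V (position 21) -> position (21-10) mod 26 = 11 -> L
  V (position 21) -> position (21-10) mod 26 = 11 -> L
  Y (position 24) -> position (24-10) mod 26 = 14 -> O
Decrypted message: HELLO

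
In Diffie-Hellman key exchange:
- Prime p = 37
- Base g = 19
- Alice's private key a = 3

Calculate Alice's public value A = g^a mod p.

Step 1: A = g^a mod p = 19^3 mod 37.
  19^1 mod 37 = 19
  19^2 mod 37 = (19 * 19) mod 37 = 28
  19^3 mod 37 = (28 * 19) mod 37 = 14
Result: A = 14.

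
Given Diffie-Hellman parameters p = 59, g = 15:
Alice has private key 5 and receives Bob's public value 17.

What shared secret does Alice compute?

Step 1: s = B^a mod p = 17^5 mod 59.
  17^1 mod 59 = 17
  17^2 mod 59 = (17 * 17) mod 59 = 53
  17^3 mod 59 = (53 * 17) mod 59 = 16
  17^4 mod 59 = (16 * 17) mod 59 = 36
  17^5 mod 59 = (36 * 17) mod 59 = 22
Result: shared secret = 22.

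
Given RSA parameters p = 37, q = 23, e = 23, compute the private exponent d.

Step 1: n = 37 * 23 = 851.
Step 2: phi(n) = 36 * 22 = 792.
Step 3: Find d such that 23 * d = 1 (mod 792).
Step 4: d = 23^(-1) mod 792 = 551.
Verification: 23 * 551 = 12673 = 16 * 792 + 1.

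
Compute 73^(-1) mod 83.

Step 1: We need x such that 73 * x = 1 (mod 83).
Step 2: Using the extended Euclidean algorithm or trial:
  73 * 58 = 4234 = 51 * 83 + 1.
Step 3: Since 4234 mod 83 = 1, the inverse is x = 58.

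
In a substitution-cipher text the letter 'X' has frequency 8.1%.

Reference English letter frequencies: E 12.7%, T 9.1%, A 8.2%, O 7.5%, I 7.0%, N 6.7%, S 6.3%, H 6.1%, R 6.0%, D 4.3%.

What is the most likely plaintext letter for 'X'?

Step 1: The observed frequency is 8.1%.
Step 2: Compare with English frequencies:
  E: 12.7% (difference: 4.6%)
  T: 9.1% (difference: 1.0%)
  A: 8.2% (difference: 0.1%) <-- closest
  O: 7.5% (difference: 0.6%)
  I: 7.0% (difference: 1.1%)
  N: 6.7% (difference: 1.4%)
  S: 6.3% (difference: 1.8%)
  H: 6.1% (difference: 2.0%)
  R: 6.0% (difference: 2.1%)
  D: 4.3% (difference: 3.8%)
Step 3: 'X' most likely represents 'A' (frequency 8.2%).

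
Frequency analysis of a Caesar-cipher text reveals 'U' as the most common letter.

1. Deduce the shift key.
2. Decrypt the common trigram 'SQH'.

Step 1: In English, 'E' is the most frequent letter (12.7%).
Step 2: The most frequent ciphertext letter is 'U' (position 20).
Step 3: Shift = (20 - 4) mod 26 = 16.
Step 4: Decrypt 'SQH' by shifting back 16:
  S -> C
  Q -> A
  H -> R
Step 5: 'SQH' decrypts to 'CAR'.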